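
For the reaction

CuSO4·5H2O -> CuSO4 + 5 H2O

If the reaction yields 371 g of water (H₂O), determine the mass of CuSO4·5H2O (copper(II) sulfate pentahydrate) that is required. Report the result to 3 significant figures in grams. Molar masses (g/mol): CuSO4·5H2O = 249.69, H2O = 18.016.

1030 g

n(H2O) = 371.0 g / 18.016 g/mol = 20.59 mol.
From the equation the H2O:CuSO4·5H2O mole ratio is 5:1, so n(CuSO4·5H2O) = 20.59 × 1/5 = 4.119 mol.
Mass of CuSO4·5H2O = 4.119 mol × 249.69 g/mol = 1028 g.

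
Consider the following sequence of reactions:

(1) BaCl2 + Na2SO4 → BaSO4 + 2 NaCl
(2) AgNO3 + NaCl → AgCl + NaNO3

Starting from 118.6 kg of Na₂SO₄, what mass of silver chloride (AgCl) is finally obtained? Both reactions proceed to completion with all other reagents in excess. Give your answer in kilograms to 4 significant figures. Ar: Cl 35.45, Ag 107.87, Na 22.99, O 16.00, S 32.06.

M(Na2SO4) = 2(22.99) + 32.06 + 4(16.00) = 142.04 g/mol.
M(AgCl) = 107.87 + 35.45 = 143.32 g/mol.
118.6 kg = 118600 g.
n(Na2SO4) = 118600 / 142.04 = 834.98 mol.
Step 1 gives a 1:2 ratio of Na2SO4 to NaCl, so n(NaCl) = 1670.0 mol.
In step 2 the NaCl:AgCl ratio is 1:1, so n(AgCl) = 1670.0 mol.
Mass of AgCl = 1670.0 × 143.32 = 239340 g = 239.3 kg.

239.3 kg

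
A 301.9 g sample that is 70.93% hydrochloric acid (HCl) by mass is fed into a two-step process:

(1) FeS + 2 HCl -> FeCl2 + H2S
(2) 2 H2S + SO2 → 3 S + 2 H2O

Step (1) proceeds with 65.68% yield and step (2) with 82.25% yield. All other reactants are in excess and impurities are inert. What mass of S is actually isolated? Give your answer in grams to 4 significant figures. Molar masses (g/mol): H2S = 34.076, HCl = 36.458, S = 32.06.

Pure HCl = 301.9 × 0.7093 = 214.14 g.
n(HCl) = 214.14 / 36.458 = 5.8735 mol.
Step 1 (HCl:H2S = 2:1): theoretical n(H2S) = 2.9368 mol; at 65.68% yield, n(H2S) = 1.9289 mol.
Step 2 (H2S:S = 2:3): theoretical n(S) = 2.8933 mol, so theoretical mass = 2.8933 × 32.06 = 92.759 g.
At 82.25% yield, actual mass of S = 92.759 × 0.8225 = 76.295 g.

76.29 g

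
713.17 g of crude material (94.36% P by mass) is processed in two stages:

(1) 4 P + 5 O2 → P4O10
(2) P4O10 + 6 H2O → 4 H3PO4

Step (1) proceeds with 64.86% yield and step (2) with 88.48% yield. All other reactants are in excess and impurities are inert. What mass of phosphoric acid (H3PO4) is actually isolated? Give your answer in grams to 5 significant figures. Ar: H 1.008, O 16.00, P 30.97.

1222.0 g

Pure P = 713.17 × 0.9436 = 672.947 g.
M(P) = 30.97 g/mol.
M(H3PO4) = 3(1.008) + 30.97 + 4(16.00) = 97.994 g/mol.
n(P) = 672.947 / 30.97 = 21.7290 mol.
Step 1 (P:P4O10 = 4:1): theoretical n(P4O10) = 5.43225 mol; at 64.86% yield, n(P4O10) = 3.52336 mol.
Step 2 (P4O10:H3PO4 = 1:4): theoretical n(H3PO4) = 14.0934 mol, so theoretical mass = 14.0934 × 97.994 = 1381.07 g.
At 88.48% yield, actual mass of H3PO4 = 1381.07 × 0.8848 = 1221.97 g.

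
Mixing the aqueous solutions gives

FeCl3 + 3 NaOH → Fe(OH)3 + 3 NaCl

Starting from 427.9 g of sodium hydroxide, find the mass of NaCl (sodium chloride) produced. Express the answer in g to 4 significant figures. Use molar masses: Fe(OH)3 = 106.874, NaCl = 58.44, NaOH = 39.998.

625.2 g

n(NaOH) = 427.90 g / 39.998 g/mol = 10.698 mol.
From the equation the NaOH:NaCl mole ratio is 3:3, so n(NaCl) = 10.698 × 3/3 = 10.698 mol.
Mass of NaCl = 10.698 mol × 58.44 g/mol = 625.19 g.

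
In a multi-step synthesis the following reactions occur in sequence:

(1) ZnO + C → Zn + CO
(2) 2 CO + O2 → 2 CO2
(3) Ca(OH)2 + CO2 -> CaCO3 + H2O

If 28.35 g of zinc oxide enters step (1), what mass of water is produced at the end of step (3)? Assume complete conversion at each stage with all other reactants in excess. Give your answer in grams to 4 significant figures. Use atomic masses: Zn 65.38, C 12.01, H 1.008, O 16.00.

M(ZnO) = 65.38 + 16.00 = 81.38 g/mol.
M(H2O) = 2(1.008) + 16.00 = 18.016 g/mol.
n(ZnO) = 28.35 / 81.38 = 0.34837 mol.
Reaction (1): ZnO→CO ratio 1:1 ⇒ n(CO) = 0.34837 mol.
Reaction (2): CO→CO2 ratio 2:2 ⇒ n(CO2) = 0.34837 mol.
Reaction (3): CO2→H2O ratio 1:1 ⇒ n(H2O) = 0.34837 mol.
Mass of H2O = 0.34837 × 18.016 = 6.2762 g.

6.276 g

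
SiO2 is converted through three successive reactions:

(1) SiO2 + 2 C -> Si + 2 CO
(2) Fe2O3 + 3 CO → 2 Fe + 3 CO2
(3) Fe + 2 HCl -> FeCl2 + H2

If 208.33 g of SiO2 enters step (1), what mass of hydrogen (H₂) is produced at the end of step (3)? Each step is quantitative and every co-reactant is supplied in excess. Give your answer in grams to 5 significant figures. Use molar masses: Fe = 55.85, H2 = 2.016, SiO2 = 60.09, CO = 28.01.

n(SiO2) = 208.33 / 60.09 = 3.46697 mol.
Reaction (1): SiO2→CO ratio 1:2 ⇒ n(CO) = 6.93393 mol.
Reaction (2): CO→Fe ratio 3:2 ⇒ n(Fe) = 4.62262 mol.
Reaction (3): Fe→H2 ratio 1:1 ⇒ n(H2) = 4.62262 mol.
Mass of H2 = 4.62262 × 2.016 = 9.31921 g.

9.3192 g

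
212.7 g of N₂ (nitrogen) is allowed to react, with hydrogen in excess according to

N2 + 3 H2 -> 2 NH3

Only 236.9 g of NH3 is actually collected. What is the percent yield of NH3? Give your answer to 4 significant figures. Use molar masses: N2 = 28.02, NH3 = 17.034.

n(N2) = 212.70 g / 28.02 g/mol = 7.5910 mol.
From the equation the N2:NH3 mole ratio is 1:2, so n(NH3) = 7.5910 × 2/1 = 15.182 mol.
Mass of NH3 = 15.182 mol × 17.034 g/mol = 258.61 g.
This is the theoretical yield. Percent yield = 236.9 g / 258.61 g × 100% = 91.605%.

91.60 %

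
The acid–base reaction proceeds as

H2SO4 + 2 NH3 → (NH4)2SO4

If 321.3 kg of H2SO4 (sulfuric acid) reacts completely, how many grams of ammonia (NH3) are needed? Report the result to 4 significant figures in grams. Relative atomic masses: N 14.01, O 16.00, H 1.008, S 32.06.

111600 g

M(H2SO4) = 2(1.008) + 32.06 + 4(16.00) = 98.076 g/mol.
M(NH3) = 14.01 + 3(1.008) = 17.034 g/mol.
Convert: 321.3 kg = 321300 g.
n(H2SO4) = 321300 g / 98.076 g/mol = 3276.0 mol.
From the equation the H2SO4:NH3 mole ratio is 1:2, so n(NH3) = 3276.0 × 2/1 = 6552.1 mol.
Mass of NH3 = 6552.1 mol × 17.034 g/mol = 111610 g.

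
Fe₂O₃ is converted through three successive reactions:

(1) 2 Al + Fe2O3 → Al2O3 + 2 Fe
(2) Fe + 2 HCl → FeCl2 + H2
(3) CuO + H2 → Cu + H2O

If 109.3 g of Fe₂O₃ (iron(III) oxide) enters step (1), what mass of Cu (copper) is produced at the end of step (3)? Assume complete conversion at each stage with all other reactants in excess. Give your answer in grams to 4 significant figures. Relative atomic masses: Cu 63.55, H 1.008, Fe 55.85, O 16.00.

M(Fe2O3) = 2(55.85) + 3(16.00) = 159.70 g/mol.
M(Cu) = 63.55 g/mol.
n(Fe2O3) = 109.3 / 159.70 = 0.68441 mol.
Reaction (1): Fe2O3→Fe ratio 1:2 ⇒ n(Fe) = 1.3688 mol.
Reaction (2): Fe→H2 ratio 1:1 ⇒ n(H2) = 1.3688 mol.
Reaction (3): H2→Cu ratio 1:1 ⇒ n(Cu) = 1.3688 mol.
Mass of Cu = 1.3688 × 63.55 = 86.988 g.

86.99 g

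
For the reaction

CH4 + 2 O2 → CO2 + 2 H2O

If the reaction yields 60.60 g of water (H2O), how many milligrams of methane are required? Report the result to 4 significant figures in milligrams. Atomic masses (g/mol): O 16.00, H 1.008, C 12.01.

M(H2O) = 2(1.008) + 16.00 = 18.016 g/mol.
M(CH4) = 12.01 + 4(1.008) = 16.042 g/mol.
n(H2O) = 60.600 g / 18.016 g/mol = 3.3637 mol.
From the equation the H2O:CH4 mole ratio is 2:1, so n(CH4) = 3.3637 × 1/2 = 1.6818 mol.
Mass of CH4 = 1.6818 mol × 16.042 g/mol = 26.980 g.
Converting to mg: 26.980 g = 26980 mg.

26980 mg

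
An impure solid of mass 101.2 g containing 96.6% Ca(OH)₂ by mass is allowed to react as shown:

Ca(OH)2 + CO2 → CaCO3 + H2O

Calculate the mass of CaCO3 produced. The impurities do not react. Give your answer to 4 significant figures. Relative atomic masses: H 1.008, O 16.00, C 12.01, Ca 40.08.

132.1 g

Mass of pure Ca(OH)2 = 101.2 g × 0.966 = 97.759 g.
M(Ca(OH)2) = 40.08 + 2(16.00) + 2(1.008) = 74.096 g/mol.
M(CaCO3) = 40.08 + 12.01 + 3(16.00) = 100.09 g/mol.
n(Ca(OH)2) = 97.759 g / 74.096 g/mol = 1.3194 mol.
From the equation the Ca(OH)2:CaCO3 mole ratio is 1:1, so n(CaCO3) = 1.3194 × 1/1 = 1.3194 mol.
Mass of CaCO3 = 1.3194 mol × 100.09 g/mol = 132.05 g.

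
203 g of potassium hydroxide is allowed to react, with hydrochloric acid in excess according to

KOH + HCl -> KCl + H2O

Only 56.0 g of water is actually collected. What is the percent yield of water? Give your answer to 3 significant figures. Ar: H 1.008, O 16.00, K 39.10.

85.9 %

M(KOH) = 39.10 + 16.00 + 1.008 = 56.108 g/mol.
M(H2O) = 2(1.008) + 16.00 = 18.016 g/mol.
n(KOH) = 203.0 g / 56.108 g/mol = 3.618 mol.
From the equation the KOH:H2O mole ratio is 1:1, so n(H2O) = 3.618 × 1/1 = 3.618 mol.
Mass of H2O = 3.618 mol × 18.016 g/mol = 65.18 g.
This is the theoretical yield. Percent yield = 56.0 g / 65.18 g × 100% = 85.91%.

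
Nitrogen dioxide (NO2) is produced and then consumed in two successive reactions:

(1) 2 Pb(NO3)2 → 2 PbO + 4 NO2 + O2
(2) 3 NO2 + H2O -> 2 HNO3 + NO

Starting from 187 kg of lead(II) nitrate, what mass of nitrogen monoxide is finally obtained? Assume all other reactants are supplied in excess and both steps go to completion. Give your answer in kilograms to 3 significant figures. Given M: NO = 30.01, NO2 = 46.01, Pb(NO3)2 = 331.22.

11.3 kg

187 kg = 187000 g.
n(Pb(NO3)2) = 187000 / 331.22 = 564.6 mol.
Step 1 gives a 2:4 ratio of Pb(NO3)2 to NO2, so n(NO2) = 1129 mol.
In step 2 the NO2:NO ratio is 3:1, so n(NO) = 376.4 mol.
Mass of NO = 376.4 × 30.01 = 11300 g = 11.3 kg.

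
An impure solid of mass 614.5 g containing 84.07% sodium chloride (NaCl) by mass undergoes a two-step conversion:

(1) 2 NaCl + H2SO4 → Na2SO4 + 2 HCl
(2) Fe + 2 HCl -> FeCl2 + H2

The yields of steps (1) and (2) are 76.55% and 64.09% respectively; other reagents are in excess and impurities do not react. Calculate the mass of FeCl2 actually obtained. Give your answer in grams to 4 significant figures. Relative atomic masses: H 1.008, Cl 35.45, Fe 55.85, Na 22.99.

274.9 g

Pure NaCl = 614.5 × 0.8407 = 516.61 g.
M(NaCl) = 22.99 + 35.45 = 58.44 g/mol.
M(FeCl2) = 55.85 + 2(35.45) = 126.75 g/mol.
n(NaCl) = 516.61 / 58.44 = 8.8400 mol.
Step 1 (NaCl:HCl = 2:2): theoretical n(HCl) = 8.8400 mol; at 76.55% yield, n(HCl) = 6.7670 mol.
Step 2 (HCl:FeCl2 = 2:1): theoretical n(FeCl2) = 3.3835 mol, so theoretical mass = 3.3835 × 126.75 = 428.86 g.
At 64.09% yield, actual mass of FeCl2 = 428.86 × 0.6409 = 274.86 g.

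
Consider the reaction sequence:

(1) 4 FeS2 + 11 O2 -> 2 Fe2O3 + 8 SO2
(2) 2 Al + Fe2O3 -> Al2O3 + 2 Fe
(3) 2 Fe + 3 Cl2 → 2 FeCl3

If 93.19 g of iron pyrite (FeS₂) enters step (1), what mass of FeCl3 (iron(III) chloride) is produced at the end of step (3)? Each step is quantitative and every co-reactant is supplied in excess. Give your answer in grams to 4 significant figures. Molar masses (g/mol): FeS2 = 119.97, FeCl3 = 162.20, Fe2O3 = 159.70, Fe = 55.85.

n(FeS2) = 93.19 / 119.97 = 0.77678 mol.
Reaction (1): FeS2→Fe2O3 ratio 4:2 ⇒ n(Fe2O3) = 0.38839 mol.
Reaction (2): Fe2O3→Fe ratio 1:2 ⇒ n(Fe) = 0.77678 mol.
Reaction (3): Fe→FeCl3 ratio 2:2 ⇒ n(FeCl3) = 0.77678 mol.
Mass of FeCl3 = 0.77678 × 162.20 = 125.99 g.

126.0 g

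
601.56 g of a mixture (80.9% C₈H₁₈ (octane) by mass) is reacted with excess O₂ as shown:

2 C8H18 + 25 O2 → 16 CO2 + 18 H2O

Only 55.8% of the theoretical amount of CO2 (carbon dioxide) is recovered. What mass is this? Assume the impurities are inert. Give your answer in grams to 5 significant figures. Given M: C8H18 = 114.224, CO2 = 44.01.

837.04 g

Pure C8H18 available = 601.56 g × 0.809 = 486.662 g.
n(C8H18) = 486.662 g / 114.224 g/mol = 4.26059 mol.
From the equation the C8H18:CO2 mole ratio is 2:16, so n(CO2) = 4.26059 × 16/2 = 34.0847 mol.
Mass of CO2 = 34.0847 mol × 44.01 g/mol = 1500.07 g.
Actual mass collected = 1500.07 g × 0.558 = 837.039 g.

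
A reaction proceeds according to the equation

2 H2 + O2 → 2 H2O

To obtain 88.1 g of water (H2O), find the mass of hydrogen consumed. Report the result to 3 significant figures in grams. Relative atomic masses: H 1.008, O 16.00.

9.86 g

M(H2O) = 2(1.008) + 16.00 = 18.016 g/mol.
M(H2) = 2(1.008) = 2.016 g/mol.
n(H2O) = 88.10 g / 18.016 g/mol = 4.890 mol.
From the equation the H2O:H2 mole ratio is 2:2, so n(H2) = 4.890 × 2/2 = 4.890 mol.
Mass of H2 = 4.890 mol × 2.016 g/mol = 9.858 g.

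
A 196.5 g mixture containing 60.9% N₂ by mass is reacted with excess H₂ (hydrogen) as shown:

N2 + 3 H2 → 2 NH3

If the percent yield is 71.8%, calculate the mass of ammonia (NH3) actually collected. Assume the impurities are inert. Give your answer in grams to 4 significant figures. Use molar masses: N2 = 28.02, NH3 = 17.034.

Pure N2 available = 196.5 g × 0.609 = 119.67 g.
n(N2) = 119.67 g / 28.02 g/mol = 4.2708 mol.
From the equation the N2:NH3 mole ratio is 1:2, so n(NH3) = 4.2708 × 2/1 = 8.5416 mol.
Mass of NH3 = 8.5416 mol × 17.034 g/mol = 145.50 g.
Actual mass collected = 145.50 g × 0.718 = 104.47 g.

104.5 g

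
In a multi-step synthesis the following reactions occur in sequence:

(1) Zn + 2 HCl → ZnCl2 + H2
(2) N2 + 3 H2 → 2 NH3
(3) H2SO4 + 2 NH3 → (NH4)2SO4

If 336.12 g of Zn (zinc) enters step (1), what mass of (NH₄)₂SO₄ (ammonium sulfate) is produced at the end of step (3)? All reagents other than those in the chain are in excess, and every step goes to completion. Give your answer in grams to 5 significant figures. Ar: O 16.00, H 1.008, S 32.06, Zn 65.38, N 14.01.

226.45 g

M(Zn) = 65.38 g/mol.
M((NH4)2SO4) = 2(14.01) + 8(1.008) + 32.06 + 4(16.00) = 132.144 g/mol.
n(Zn) = 336.12 / 65.38 = 5.14102 mol.
Reaction (1): Zn→H2 ratio 1:1 ⇒ n(H2) = 5.14102 mol.
Reaction (2): H2→NH3 ratio 3:2 ⇒ n(NH3) = 3.42735 mol.
Reaction (3): NH3→(NH4)2SO4 ratio 2:1 ⇒ n((NH4)2SO4) = 1.71367 mol.
Mass of (NH4)2SO4 = 1.71367 × 132.144 = 226.452 g.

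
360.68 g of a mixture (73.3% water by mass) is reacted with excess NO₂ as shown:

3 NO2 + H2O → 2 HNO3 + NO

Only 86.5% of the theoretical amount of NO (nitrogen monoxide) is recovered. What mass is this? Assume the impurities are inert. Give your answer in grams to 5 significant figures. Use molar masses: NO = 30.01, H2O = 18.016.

380.93 g

Pure H2O available = 360.68 g × 0.733 = 264.378 g.
n(H2O) = 264.378 g / 18.016 g/mol = 14.6746 mol.
From the equation the H2O:NO mole ratio is 1:1, so n(NO) = 14.6746 × 1/1 = 14.6746 mol.
Mass of NO = 14.6746 mol × 30.01 g/mol = 440.386 g.
Actual mass collected = 440.386 g × 0.865 = 380.934 g.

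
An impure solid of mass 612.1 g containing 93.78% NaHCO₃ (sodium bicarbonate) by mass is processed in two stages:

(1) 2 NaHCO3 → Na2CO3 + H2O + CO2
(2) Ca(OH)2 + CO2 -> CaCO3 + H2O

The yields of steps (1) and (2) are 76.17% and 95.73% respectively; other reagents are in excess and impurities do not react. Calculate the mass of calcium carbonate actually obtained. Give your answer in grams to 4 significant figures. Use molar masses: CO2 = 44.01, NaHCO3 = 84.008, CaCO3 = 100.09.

249.3 g

Pure NaHCO3 = 612.1 × 0.9378 = 574.03 g.
n(NaHCO3) = 574.03 / 84.008 = 6.8330 mol.
Step 1 (NaHCO3:CO2 = 2:1): theoretical n(CO2) = 3.4165 mol; at 76.17% yield, n(CO2) = 2.6024 mol.
Step 2 (CO2:CaCO3 = 1:1): theoretical n(CaCO3) = 2.6024 mol, so theoretical mass = 2.6024 × 100.09 = 260.47 g.
At 95.73% yield, actual mass of CaCO3 = 260.47 × 0.9573 = 249.35 g.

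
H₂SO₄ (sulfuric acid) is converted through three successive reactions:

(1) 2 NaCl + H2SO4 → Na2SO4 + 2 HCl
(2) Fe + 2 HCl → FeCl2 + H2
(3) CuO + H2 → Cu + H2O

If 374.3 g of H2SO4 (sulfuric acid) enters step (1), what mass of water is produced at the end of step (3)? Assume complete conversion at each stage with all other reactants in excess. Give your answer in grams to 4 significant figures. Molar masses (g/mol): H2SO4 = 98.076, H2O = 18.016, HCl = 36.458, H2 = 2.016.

n(H2SO4) = 374.3 / 98.076 = 3.8164 mol.
Reaction (1): H2SO4→HCl ratio 1:2 ⇒ n(HCl) = 7.6329 mol.
Reaction (2): HCl→H2 ratio 2:1 ⇒ n(H2) = 3.8164 mol.
Reaction (3): H2→H2O ratio 1:1 ⇒ n(H2O) = 3.8164 mol.
Mass of H2O = 3.8164 × 18.016 = 68.757 g.

68.76 g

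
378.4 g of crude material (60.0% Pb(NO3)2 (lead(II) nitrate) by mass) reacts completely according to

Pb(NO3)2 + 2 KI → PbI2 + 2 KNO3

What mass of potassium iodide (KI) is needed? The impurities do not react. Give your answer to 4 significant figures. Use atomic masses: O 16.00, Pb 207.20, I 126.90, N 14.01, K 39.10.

Mass of pure Pb(NO3)2 = 378.4 g × 0.600 = 227.04 g.
M(Pb(NO3)2) = 207.20 + 2(14.01) + 6(16.00) = 331.22 g/mol.
M(KI) = 39.10 + 126.90 = 166.00 g/mol.
n(Pb(NO3)2) = 227.04 g / 331.22 g/mol = 0.68547 mol.
From the equation the Pb(NO3)2:KI mole ratio is 1:2, so n(KI) = 0.68547 × 2/1 = 1.3709 mol.
Mass of KI = 1.3709 mol × 166.00 g/mol = 227.57 g.

227.6 g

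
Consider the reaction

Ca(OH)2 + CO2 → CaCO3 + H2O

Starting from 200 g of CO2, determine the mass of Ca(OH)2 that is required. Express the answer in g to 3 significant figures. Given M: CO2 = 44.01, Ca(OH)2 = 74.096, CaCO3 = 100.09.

n(CO2) = 200.0 g / 44.01 g/mol = 4.544 mol.
From the equation the CO2:Ca(OH)2 mole ratio is 1:1, so n(Ca(OH)2) = 4.544 × 1/1 = 4.544 mol.
Mass of Ca(OH)2 = 4.544 mol × 74.096 g/mol = 336.7 g.

337 g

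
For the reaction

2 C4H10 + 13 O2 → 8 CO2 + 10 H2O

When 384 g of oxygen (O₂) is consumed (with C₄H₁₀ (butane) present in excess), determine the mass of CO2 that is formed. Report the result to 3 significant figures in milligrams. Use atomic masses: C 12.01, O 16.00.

325000 mg

M(O2) = 2(16.00) = 32.00 g/mol.
M(CO2) = 12.01 + 2(16.00) = 44.01 g/mol.
n(O2) = 384.0 g / 32.00 g/mol = 12.00 mol.
From the equation the O2:CO2 mole ratio is 13:8, so n(CO2) = 12.00 × 8/13 = 7.385 mol.
Mass of CO2 = 7.385 mol × 44.01 g/mol = 325.0 g.
Converting to mg: 325.0 g = 325000 mg.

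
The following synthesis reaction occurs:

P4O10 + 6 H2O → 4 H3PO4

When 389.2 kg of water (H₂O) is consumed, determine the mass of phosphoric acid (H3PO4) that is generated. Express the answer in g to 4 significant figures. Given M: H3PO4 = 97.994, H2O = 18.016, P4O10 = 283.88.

Convert: 389.2 kg = 389200 g.
n(H2O) = 389200 g / 18.016 g/mol = 21603 mol.
From the equation the H2O:H3PO4 mole ratio is 6:4, so n(H3PO4) = 21603 × 4/6 = 14402 mol.
Mass of H3PO4 = 14402 mol × 97.994 g/mol = 1.4113 × 10^6 g.

1411000 g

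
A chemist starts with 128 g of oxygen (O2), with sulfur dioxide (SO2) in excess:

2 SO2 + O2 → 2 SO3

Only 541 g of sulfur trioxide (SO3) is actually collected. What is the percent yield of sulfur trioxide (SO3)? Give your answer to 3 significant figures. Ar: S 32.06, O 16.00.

M(O2) = 2(16.00) = 32.00 g/mol.
M(SO3) = 32.06 + 3(16.00) = 80.06 g/mol.
n(O2) = 128.0 g / 32.00 g/mol = 4.000 mol.
From the equation the O2:SO3 mole ratio is 1:2, so n(SO3) = 4.000 × 2/1 = 8.000 mol.
Mass of SO3 = 8.000 mol × 80.06 g/mol = 640.5 g.
This is the theoretical yield. Percent yield = 541 g / 640.5 g × 100% = 84.47%.

84.5 %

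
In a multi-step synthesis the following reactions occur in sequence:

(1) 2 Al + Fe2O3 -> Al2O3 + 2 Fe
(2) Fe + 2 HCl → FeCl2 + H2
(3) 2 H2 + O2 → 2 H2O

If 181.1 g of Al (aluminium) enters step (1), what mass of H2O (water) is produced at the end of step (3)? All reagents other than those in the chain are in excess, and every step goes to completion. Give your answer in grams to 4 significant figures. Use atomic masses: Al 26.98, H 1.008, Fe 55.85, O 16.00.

120.9 g

M(Al) = 26.98 g/mol.
M(H2O) = 2(1.008) + 16.00 = 18.016 g/mol.
n(Al) = 181.1 / 26.98 = 6.7124 mol.
Reaction (1): Al→Fe ratio 2:2 ⇒ n(Fe) = 6.7124 mol.
Reaction (2): Fe→H2 ratio 1:1 ⇒ n(H2) = 6.7124 mol.
Reaction (3): H2→H2O ratio 2:2 ⇒ n(H2O) = 6.7124 mol.
Mass of H2O = 6.7124 × 18.016 = 120.93 g.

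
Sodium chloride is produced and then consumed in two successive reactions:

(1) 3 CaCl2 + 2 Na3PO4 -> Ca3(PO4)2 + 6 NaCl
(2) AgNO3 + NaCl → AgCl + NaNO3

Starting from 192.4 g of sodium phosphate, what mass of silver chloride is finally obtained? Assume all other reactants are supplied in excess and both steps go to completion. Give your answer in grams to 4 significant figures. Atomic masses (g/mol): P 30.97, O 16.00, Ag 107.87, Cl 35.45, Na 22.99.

M(Na3PO4) = 3(22.99) + 30.97 + 4(16.00) = 163.94 g/mol.
M(AgCl) = 107.87 + 35.45 = 143.32 g/mol.
n(Na3PO4) = 192.40 / 163.94 = 1.1736 mol.
Step 1 gives a 2:6 ratio of Na3PO4 to NaCl, so n(NaCl) = 3.5208 mol.
In step 2 the NaCl:AgCl ratio is 1:1, so n(AgCl) = 3.5208 mol.
Mass of AgCl = 3.5208 × 143.32 = 504.60 g.

504.6 g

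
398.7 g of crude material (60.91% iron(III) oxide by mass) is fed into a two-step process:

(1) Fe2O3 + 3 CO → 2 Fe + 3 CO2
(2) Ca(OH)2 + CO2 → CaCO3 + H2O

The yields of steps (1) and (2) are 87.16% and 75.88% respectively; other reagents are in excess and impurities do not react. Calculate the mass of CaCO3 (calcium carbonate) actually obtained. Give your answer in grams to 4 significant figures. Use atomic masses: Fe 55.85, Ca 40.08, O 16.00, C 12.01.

Pure Fe2O3 = 398.7 × 0.6091 = 242.85 g.
M(Fe2O3) = 2(55.85) + 3(16.00) = 159.70 g/mol.
M(CaCO3) = 40.08 + 12.01 + 3(16.00) = 100.09 g/mol.
n(Fe2O3) = 242.85 / 159.70 = 1.5207 mol.
Step 1 (Fe2O3:CO2 = 1:3): theoretical n(CO2) = 4.5620 mol; at 87.16% yield, n(CO2) = 3.9762 mol.
Step 2 (CO2:CaCO3 = 1:1): theoretical n(CaCO3) = 3.9762 mol, so theoretical mass = 3.9762 × 100.09 = 397.98 g.
At 75.88% yield, actual mass of CaCO3 = 397.98 × 0.7588 = 301.99 g.

302.0 g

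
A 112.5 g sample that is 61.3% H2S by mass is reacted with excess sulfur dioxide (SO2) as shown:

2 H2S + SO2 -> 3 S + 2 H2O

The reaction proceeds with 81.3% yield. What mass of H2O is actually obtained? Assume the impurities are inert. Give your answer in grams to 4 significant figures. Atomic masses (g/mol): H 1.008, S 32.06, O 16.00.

29.64 g

Pure H2S available = 112.5 g × 0.613 = 68.963 g.
M(H2S) = 2(1.008) + 32.06 = 34.076 g/mol.
M(H2O) = 2(1.008) + 16.00 = 18.016 g/mol.
n(H2S) = 68.963 g / 34.076 g/mol = 2.0238 mol.
From the equation the H2S:H2O mole ratio is 2:2, so n(H2O) = 2.0238 × 2/2 = 2.0238 mol.
Mass of H2O = 2.0238 mol × 18.016 g/mol = 36.461 g.
Actual mass collected = 36.461 g × 0.813 = 29.642 g.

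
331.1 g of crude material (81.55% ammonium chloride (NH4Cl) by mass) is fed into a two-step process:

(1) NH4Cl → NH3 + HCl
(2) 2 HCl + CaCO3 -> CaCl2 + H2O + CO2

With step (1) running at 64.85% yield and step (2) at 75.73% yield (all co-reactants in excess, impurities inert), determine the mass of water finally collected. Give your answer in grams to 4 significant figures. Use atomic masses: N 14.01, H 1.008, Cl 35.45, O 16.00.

22.33 g

Pure NH4Cl = 331.1 × 0.8155 = 270.01 g.
M(NH4Cl) = 14.01 + 4(1.008) + 35.45 = 53.492 g/mol.
M(H2O) = 2(1.008) + 16.00 = 18.016 g/mol.
n(NH4Cl) = 270.01 / 53.492 = 5.0477 mol.
Step 1 (NH4Cl:HCl = 1:1): theoretical n(HCl) = 5.0477 mol; at 64.85% yield, n(HCl) = 3.2734 mol.
Step 2 (HCl:H2O = 2:1): theoretical n(H2O) = 1.6367 mol, so theoretical mass = 1.6367 × 18.016 = 29.487 g.
At 75.73% yield, actual mass of H2O = 29.487 × 0.7573 = 22.331 g.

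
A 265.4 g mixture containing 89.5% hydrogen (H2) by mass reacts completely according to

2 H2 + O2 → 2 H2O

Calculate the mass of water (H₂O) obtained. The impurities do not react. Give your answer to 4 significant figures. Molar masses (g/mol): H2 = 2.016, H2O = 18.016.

Mass of pure H2 = 265.4 g × 0.895 = 237.53 g.
n(H2) = 237.53 g / 2.016 g/mol = 117.82 mol.
From the equation the H2:H2O mole ratio is 2:2, so n(H2O) = 117.82 × 2/2 = 117.82 mol.
Mass of H2O = 117.82 mol × 18.016 g/mol = 2122.7 g.

2123 g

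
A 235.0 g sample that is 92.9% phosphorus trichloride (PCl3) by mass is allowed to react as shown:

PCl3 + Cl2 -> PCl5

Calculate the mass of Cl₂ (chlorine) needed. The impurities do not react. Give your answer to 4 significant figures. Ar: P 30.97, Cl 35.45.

112.7 g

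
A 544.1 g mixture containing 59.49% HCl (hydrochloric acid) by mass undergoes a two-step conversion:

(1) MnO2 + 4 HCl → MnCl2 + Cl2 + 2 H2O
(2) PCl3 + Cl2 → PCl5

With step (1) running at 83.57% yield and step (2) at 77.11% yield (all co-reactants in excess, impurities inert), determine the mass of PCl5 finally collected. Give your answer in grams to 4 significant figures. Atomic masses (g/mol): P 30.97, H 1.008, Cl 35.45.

Pure HCl = 544.1 × 0.5949 = 323.69 g.
M(HCl) = 1.008 + 35.45 = 36.458 g/mol.
M(PCl5) = 30.97 + 5(35.45) = 208.22 g/mol.
n(HCl) = 323.69 / 36.458 = 8.8783 mol.
Step 1 (HCl:Cl2 = 4:1): theoretical n(Cl2) = 2.2196 mol; at 83.57% yield, n(Cl2) = 1.8549 mol.
Step 2 (Cl2:PCl5 = 1:1): theoretical n(PCl5) = 1.8549 mol, so theoretical mass = 1.8549 × 208.22 = 386.23 g.
At 77.11% yield, actual mass of PCl5 = 386.23 × 0.7711 = 297.82 g.

297.8 g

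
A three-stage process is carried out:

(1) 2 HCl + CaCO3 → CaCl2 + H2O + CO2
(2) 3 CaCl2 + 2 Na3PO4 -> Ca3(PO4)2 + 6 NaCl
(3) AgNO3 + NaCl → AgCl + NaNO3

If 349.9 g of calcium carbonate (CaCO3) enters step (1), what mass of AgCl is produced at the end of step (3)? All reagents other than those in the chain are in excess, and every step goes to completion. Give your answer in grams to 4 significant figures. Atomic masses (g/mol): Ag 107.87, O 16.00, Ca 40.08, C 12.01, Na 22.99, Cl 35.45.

1002 g

M(CaCO3) = 40.08 + 12.01 + 3(16.00) = 100.09 g/mol.
M(AgCl) = 107.87 + 35.45 = 143.32 g/mol.
n(CaCO3) = 349.9 / 100.09 = 3.4959 mol.
Reaction (1): CaCO3→CaCl2 ratio 1:1 ⇒ n(CaCl2) = 3.4959 mol.
Reaction (2): CaCl2→NaCl ratio 3:6 ⇒ n(NaCl) = 6.9917 mol.
Reaction (3): NaCl→AgCl ratio 1:1 ⇒ n(AgCl) = 6.9917 mol.
Mass of AgCl = 6.9917 × 143.32 = 1002.1 g.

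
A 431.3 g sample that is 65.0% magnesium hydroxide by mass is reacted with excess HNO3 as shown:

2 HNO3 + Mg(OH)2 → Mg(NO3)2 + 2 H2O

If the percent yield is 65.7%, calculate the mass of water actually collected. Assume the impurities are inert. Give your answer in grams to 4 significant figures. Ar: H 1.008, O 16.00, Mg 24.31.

113.8 g

Pure Mg(OH)2 available = 431.3 g × 0.650 = 280.35 g.
M(Mg(OH)2) = 24.31 + 2(16.00) + 2(1.008) = 58.326 g/mol.
M(H2O) = 2(1.008) + 16.00 = 18.016 g/mol.
n(Mg(OH)2) = 280.35 g / 58.326 g/mol = 4.8065 mol.
From the equation the Mg(OH)2:H2O mole ratio is 1:2, so n(H2O) = 4.8065 × 2/1 = 9.6130 mol.
Mass of H2O = 9.6130 mol × 18.016 g/mol = 173.19 g.
Actual mass collected = 173.19 g × 0.657 = 113.78 g.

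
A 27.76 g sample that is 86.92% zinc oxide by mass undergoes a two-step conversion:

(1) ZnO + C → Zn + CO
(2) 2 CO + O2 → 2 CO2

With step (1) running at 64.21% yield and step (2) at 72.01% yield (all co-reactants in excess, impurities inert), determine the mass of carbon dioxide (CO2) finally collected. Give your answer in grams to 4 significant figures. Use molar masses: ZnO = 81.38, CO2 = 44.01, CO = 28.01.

6.033 g

Pure ZnO = 27.76 × 0.8692 = 24.129 g.
n(ZnO) = 24.129 / 81.38 = 0.29650 mol.
Step 1 (ZnO:CO = 1:1): theoretical n(CO) = 0.29650 mol; at 64.21% yield, n(CO) = 0.19038 mol.
Step 2 (CO:CO2 = 2:2): theoretical n(CO2) = 0.19038 mol, so theoretical mass = 0.19038 × 44.01 = 8.3787 g.
At 72.01% yield, actual mass of CO2 = 8.3787 × 0.7201 = 6.0335 g.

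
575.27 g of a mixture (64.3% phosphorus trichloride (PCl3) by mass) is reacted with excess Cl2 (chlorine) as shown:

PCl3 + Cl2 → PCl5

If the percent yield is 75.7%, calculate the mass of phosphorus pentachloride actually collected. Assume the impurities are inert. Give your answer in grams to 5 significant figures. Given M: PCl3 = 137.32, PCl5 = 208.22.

424.59 g

Pure PCl3 available = 575.27 g × 0.643 = 369.899 g.
n(PCl3) = 369.899 g / 137.32 g/mol = 2.69370 mol.
From the equation the PCl3:PCl5 mole ratio is 1:1, so n(PCl5) = 2.69370 × 1/1 = 2.69370 mol.
Mass of PCl5 = 2.69370 mol × 208.22 g/mol = 560.882 g.
Actual mass collected = 560.882 g × 0.757 = 424.588 g.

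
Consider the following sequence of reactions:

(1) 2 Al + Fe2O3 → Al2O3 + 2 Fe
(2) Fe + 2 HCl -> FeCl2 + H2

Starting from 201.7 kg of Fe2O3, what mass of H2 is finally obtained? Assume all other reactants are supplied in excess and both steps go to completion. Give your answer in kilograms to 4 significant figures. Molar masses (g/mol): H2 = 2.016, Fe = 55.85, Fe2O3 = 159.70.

201.7 kg = 201700 g.
n(Fe2O3) = 201700 / 159.70 = 1263.0 mol.
Step 1 gives a 1:2 ratio of Fe2O3 to Fe, so n(Fe) = 2526.0 mol.
In step 2 the Fe:H2 ratio is 1:1, so n(H2) = 2526.0 mol.
Mass of H2 = 2526.0 × 2.016 = 5092.4 g = 5.092 kg.

5.092 kg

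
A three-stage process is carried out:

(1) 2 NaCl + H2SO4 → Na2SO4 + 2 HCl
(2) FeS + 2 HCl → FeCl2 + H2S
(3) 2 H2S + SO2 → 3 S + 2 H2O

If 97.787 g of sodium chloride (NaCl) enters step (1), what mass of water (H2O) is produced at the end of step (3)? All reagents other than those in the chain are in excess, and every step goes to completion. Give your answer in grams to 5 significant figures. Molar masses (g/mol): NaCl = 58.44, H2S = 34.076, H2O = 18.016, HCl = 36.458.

15.073 g

n(NaCl) = 97.787 / 58.44 = 1.67329 mol.
Reaction (1): NaCl→HCl ratio 2:2 ⇒ n(HCl) = 1.67329 mol.
Reaction (2): HCl→H2S ratio 2:1 ⇒ n(H2S) = 0.836644 mol.
Reaction (3): H2S→H2O ratio 2:2 ⇒ n(H2O) = 0.836644 mol.
Mass of H2O = 0.836644 × 18.016 = 15.0730 g.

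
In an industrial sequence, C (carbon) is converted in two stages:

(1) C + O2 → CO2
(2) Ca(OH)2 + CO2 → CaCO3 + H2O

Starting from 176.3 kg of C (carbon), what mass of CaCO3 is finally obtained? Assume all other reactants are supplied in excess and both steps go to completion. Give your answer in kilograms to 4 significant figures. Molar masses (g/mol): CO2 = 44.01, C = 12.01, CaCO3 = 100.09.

1469 kg

176.3 kg = 176300 g.
n(C) = 176300 / 12.01 = 14679 mol.
Step 1 gives a 1:1 ratio of C to CO2, so n(CO2) = 14679 mol.
In step 2 the CO2:CaCO3 ratio is 1:1, so n(CaCO3) = 14679 mol.
Mass of CaCO3 = 14679 × 100.09 = 1.4693 × 10^6 g = 1469 kg.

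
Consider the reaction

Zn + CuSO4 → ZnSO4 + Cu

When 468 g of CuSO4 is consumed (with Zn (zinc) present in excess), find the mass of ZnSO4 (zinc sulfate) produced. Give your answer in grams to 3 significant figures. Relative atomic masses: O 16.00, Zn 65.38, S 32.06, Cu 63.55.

473 g

M(CuSO4) = 63.55 + 32.06 + 4(16.00) = 159.61 g/mol.
M(ZnSO4) = 65.38 + 32.06 + 4(16.00) = 161.44 g/mol.
n(CuSO4) = 468.0 g / 159.61 g/mol = 2.932 mol.
From the equation the CuSO4:ZnSO4 mole ratio is 1:1, so n(ZnSO4) = 2.932 × 1/1 = 2.932 mol.
Mass of ZnSO4 = 2.932 mol × 161.44 g/mol = 473.4 g.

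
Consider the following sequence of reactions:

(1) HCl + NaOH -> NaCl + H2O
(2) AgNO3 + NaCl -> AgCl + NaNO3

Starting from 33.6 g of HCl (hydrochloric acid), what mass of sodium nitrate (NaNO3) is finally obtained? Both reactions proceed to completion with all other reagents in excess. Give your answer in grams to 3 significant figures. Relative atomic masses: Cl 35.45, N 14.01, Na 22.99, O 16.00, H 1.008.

78.3 g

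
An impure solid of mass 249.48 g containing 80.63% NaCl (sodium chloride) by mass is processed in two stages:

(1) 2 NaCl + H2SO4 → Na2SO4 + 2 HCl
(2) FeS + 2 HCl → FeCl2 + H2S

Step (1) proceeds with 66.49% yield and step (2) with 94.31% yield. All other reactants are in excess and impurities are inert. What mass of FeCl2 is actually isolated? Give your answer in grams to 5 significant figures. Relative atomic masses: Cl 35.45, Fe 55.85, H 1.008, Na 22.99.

Pure NaCl = 249.48 × 0.8063 = 201.156 g.
M(NaCl) = 22.99 + 35.45 = 58.44 g/mol.
M(FeCl2) = 55.85 + 2(35.45) = 126.75 g/mol.
n(NaCl) = 201.156 / 58.44 = 3.44209 mol.
Step 1 (NaCl:HCl = 2:2): theoretical n(HCl) = 3.44209 mol; at 66.49% yield, n(HCl) = 2.28865 mol.
Step 2 (HCl:FeCl2 = 2:1): theoretical n(FeCl2) = 1.14432 mol, so theoretical mass = 1.14432 × 126.75 = 145.043 g.
At 94.31% yield, actual mass of FeCl2 = 145.043 × 0.9431 = 136.790 g.

136.79 g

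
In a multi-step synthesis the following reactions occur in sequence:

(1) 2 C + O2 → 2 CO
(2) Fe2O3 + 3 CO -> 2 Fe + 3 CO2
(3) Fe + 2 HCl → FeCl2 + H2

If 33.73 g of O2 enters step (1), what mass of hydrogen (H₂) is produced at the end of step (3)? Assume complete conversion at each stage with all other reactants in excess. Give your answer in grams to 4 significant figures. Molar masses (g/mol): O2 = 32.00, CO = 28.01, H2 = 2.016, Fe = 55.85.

2.833 g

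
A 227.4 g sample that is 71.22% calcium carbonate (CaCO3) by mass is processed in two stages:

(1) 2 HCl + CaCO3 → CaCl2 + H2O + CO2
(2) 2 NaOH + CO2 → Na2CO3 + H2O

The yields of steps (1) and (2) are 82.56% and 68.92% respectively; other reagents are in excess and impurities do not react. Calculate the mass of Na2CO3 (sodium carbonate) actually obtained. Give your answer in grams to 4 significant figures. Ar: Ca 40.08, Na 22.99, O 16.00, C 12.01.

Pure CaCO3 = 227.4 × 0.7122 = 161.95 g.
M(CaCO3) = 40.08 + 12.01 + 3(16.00) = 100.09 g/mol.
M(Na2CO3) = 2(22.99) + 12.01 + 3(16.00) = 105.99 g/mol.
n(CaCO3) = 161.95 / 100.09 = 1.6181 mol.
Step 1 (CaCO3:CO2 = 1:1): theoretical n(CO2) = 1.6181 mol; at 82.56% yield, n(CO2) = 1.3359 mol.
Step 2 (CO2:Na2CO3 = 1:1): theoretical n(Na2CO3) = 1.3359 mol, so theoretical mass = 1.3359 × 105.99 = 141.59 g.
At 68.92% yield, actual mass of Na2CO3 = 141.59 × 0.6892 = 97.585 g.

97.58 g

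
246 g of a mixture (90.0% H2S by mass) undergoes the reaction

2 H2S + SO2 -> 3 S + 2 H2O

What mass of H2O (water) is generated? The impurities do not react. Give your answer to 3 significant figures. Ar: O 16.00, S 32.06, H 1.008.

Mass of pure H2S = 246 g × 0.900 = 221.4 g.
M(H2S) = 2(1.008) + 32.06 = 34.076 g/mol.
M(H2O) = 2(1.008) + 16.00 = 18.016 g/mol.
n(H2S) = 221.4 g / 34.076 g/mol = 6.497 mol.
From the equation the H2S:H2O mole ratio is 2:2, so n(H2O) = 6.497 × 2/2 = 6.497 mol.
Mass of H2O = 6.497 mol × 18.016 g/mol = 117.1 g.

117 g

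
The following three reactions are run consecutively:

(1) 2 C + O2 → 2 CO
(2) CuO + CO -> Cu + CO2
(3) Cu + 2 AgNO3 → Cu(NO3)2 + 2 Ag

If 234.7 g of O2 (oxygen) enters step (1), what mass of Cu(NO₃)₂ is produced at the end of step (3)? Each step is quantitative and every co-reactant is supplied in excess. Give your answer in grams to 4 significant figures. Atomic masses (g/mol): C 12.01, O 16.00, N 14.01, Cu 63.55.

2751 g

M(O2) = 2(16.00) = 32.00 g/mol.
M(Cu(NO3)2) = 63.55 + 2(14.01) + 6(16.00) = 187.57 g/mol.
n(O2) = 234.7 / 32.00 = 7.3344 mol.
Reaction (1): O2→CO ratio 1:2 ⇒ n(CO) = 14.669 mol.
Reaction (2): CO→Cu ratio 1:1 ⇒ n(Cu) = 14.669 mol.
Reaction (3): Cu→Cu(NO3)2 ratio 1:1 ⇒ n(Cu(NO3)2) = 14.669 mol.
Mass of Cu(NO3)2 = 14.669 × 187.57 = 2751.4 g.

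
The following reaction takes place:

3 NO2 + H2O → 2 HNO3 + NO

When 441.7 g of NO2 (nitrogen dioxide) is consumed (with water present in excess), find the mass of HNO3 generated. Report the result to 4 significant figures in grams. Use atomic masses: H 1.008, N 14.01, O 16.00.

403.3 g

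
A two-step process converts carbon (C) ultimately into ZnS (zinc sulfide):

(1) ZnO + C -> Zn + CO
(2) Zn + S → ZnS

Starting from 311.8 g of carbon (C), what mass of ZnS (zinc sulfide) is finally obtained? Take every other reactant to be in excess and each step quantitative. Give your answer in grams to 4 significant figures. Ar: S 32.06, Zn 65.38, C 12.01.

M(C) = 12.01 g/mol.
M(ZnS) = 65.38 + 32.06 = 97.44 g/mol.
n(C) = 311.80 / 12.01 = 25.962 mol.
Step 1 gives a 1:1 ratio of C to Zn, so n(Zn) = 25.962 mol.
In step 2 the Zn:ZnS ratio is 1:1, so n(ZnS) = 25.962 mol.
Mass of ZnS = 25.962 × 97.44 = 2529.7 g.

2530 g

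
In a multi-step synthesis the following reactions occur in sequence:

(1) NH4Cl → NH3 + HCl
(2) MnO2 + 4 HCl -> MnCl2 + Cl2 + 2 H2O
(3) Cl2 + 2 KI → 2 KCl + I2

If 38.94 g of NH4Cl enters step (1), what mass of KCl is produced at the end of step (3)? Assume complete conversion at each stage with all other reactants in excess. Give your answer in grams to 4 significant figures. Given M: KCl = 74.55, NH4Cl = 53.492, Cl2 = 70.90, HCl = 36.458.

27.13 g

n(NH4Cl) = 38.94 / 53.492 = 0.72796 mol.
Reaction (1): NH4Cl→HCl ratio 1:1 ⇒ n(HCl) = 0.72796 mol.
Reaction (2): HCl→Cl2 ratio 4:1 ⇒ n(Cl2) = 0.18199 mol.
Reaction (3): Cl2→KCl ratio 1:2 ⇒ n(KCl) = 0.36398 mol.
Mass of KCl = 0.36398 × 74.55 = 27.135 g.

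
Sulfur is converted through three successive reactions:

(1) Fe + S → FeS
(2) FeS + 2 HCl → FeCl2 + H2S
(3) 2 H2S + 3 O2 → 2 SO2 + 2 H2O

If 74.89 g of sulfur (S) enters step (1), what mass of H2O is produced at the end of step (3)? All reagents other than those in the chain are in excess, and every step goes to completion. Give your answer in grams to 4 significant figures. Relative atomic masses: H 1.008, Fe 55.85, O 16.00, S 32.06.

42.08 g

M(S) = 32.06 g/mol.
M(H2O) = 2(1.008) + 16.00 = 18.016 g/mol.
n(S) = 74.89 / 32.06 = 2.3359 mol.
Reaction (1): S→FeS ratio 1:1 ⇒ n(FeS) = 2.3359 mol.
Reaction (2): FeS→H2S ratio 1:1 ⇒ n(H2S) = 2.3359 mol.
Reaction (3): H2S→H2O ratio 2:2 ⇒ n(H2O) = 2.3359 mol.
Mass of H2O = 2.3359 × 18.016 = 42.084 g.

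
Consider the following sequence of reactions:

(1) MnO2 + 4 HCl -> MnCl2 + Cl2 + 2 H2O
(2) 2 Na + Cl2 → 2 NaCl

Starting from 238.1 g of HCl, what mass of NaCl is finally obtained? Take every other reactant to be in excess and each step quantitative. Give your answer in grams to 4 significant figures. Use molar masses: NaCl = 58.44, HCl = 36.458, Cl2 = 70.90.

190.8 g

n(HCl) = 238.10 / 36.458 = 6.5308 mol.
Step 1 gives a 4:1 ratio of HCl to Cl2, so n(Cl2) = 1.6327 mol.
In step 2 the Cl2:NaCl ratio is 1:2, so n(NaCl) = 3.2654 mol.
Mass of NaCl = 3.2654 × 58.44 = 190.83 g.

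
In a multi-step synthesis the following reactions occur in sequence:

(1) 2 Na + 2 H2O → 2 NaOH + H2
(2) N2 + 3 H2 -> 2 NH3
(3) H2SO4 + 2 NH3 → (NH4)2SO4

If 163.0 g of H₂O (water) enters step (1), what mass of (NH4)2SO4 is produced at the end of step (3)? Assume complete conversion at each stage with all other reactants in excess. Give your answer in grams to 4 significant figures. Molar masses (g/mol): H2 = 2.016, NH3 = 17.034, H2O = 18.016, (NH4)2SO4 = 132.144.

199.3 g

n(H2O) = 163.0 / 18.016 = 9.0475 mol.
Reaction (1): H2O→H2 ratio 2:1 ⇒ n(H2) = 4.5238 mol.
Reaction (2): H2→NH3 ratio 3:2 ⇒ n(NH3) = 3.0158 mol.
Reaction (3): NH3→(NH4)2SO4 ratio 2:1 ⇒ n((NH4)2SO4) = 1.5079 mol.
Mass of (NH4)2SO4 = 1.5079 × 132.144 = 199.26 g.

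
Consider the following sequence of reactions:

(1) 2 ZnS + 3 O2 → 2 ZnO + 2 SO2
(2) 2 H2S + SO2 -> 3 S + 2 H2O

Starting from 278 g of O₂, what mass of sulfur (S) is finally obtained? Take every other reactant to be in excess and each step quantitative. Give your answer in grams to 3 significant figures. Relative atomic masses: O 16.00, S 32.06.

557 g

M(O2) = 2(16.00) = 32.00 g/mol.
M(S) = 32.06 g/mol.
n(O2) = 278.0 / 32.00 = 8.688 mol.
Step 1 gives a 3:2 ratio of O2 to SO2, so n(SO2) = 5.792 mol.
In step 2 the SO2:S ratio is 1:3, so n(S) = 17.38 mol.
Mass of S = 17.38 × 32.06 = 557.0 g.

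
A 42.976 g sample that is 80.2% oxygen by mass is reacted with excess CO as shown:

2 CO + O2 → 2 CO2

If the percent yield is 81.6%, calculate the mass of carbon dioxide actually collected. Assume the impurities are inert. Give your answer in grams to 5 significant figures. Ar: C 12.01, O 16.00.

77.361 g

Pure O2 available = 42.976 g × 0.802 = 34.4668 g.
M(O2) = 2(16.00) = 32.00 g/mol.
M(CO2) = 12.01 + 2(16.00) = 44.01 g/mol.
n(O2) = 34.4668 g / 32.00 g/mol = 1.07709 mol.
From the equation the O2:CO2 mole ratio is 1:2, so n(CO2) = 1.07709 × 2/1 = 2.15417 mol.
Mass of CO2 = 2.15417 mol × 44.01 g/mol = 94.8051 g.
Actual mass collected = 94.8051 g × 0.816 = 77.3610 g.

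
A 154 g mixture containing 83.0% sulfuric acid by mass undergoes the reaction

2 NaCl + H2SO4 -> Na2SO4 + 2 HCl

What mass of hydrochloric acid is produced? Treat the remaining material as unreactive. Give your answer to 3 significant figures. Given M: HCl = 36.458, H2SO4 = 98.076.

Mass of pure H2SO4 = 154 g × 0.830 = 127.8 g.
n(H2SO4) = 127.8 g / 98.076 g/mol = 1.303 mol.
From the equation the H2SO4:HCl mole ratio is 1:2, so n(HCl) = 1.303 × 2/1 = 2.607 mol.
Mass of HCl = 2.607 mol × 36.458 g/mol = 95.03 g.

95.0 g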